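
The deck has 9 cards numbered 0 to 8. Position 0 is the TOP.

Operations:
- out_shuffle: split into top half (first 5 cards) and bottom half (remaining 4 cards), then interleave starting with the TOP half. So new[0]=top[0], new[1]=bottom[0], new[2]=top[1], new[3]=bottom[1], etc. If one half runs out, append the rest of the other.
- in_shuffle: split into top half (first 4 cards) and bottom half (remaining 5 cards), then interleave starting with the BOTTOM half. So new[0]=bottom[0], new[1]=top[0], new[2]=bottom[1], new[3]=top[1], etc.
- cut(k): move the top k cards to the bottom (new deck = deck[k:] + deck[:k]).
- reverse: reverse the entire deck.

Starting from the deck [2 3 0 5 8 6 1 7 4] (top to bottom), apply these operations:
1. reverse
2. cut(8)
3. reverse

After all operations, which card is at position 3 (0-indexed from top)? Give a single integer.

Answer: 8

Derivation:
After op 1 (reverse): [4 7 1 6 8 5 0 3 2]
After op 2 (cut(8)): [2 4 7 1 6 8 5 0 3]
After op 3 (reverse): [3 0 5 8 6 1 7 4 2]
Position 3: card 8.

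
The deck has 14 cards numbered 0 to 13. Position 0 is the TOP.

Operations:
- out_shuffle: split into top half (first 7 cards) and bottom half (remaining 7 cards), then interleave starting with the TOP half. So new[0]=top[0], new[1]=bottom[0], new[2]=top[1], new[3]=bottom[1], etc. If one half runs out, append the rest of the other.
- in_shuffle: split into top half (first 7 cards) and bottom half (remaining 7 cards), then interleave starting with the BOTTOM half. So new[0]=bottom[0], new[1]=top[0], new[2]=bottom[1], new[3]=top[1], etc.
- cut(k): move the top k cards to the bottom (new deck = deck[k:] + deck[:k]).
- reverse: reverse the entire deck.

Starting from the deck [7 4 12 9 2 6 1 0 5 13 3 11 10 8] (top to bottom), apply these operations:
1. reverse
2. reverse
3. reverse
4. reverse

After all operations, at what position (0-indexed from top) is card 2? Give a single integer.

After op 1 (reverse): [8 10 11 3 13 5 0 1 6 2 9 12 4 7]
After op 2 (reverse): [7 4 12 9 2 6 1 0 5 13 3 11 10 8]
After op 3 (reverse): [8 10 11 3 13 5 0 1 6 2 9 12 4 7]
After op 4 (reverse): [7 4 12 9 2 6 1 0 5 13 3 11 10 8]
Card 2 is at position 4.

Answer: 4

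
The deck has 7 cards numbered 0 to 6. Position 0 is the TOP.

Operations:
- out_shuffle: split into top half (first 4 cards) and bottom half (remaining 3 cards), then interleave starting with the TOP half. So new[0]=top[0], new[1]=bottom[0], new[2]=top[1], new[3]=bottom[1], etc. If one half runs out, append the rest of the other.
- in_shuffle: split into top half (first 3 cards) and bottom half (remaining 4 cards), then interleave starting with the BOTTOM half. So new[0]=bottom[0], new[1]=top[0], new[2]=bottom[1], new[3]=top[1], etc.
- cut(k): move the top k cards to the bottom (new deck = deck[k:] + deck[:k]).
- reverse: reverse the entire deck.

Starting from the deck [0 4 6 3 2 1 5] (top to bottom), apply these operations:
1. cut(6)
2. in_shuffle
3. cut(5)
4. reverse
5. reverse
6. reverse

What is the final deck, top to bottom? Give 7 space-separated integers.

After op 1 (cut(6)): [5 0 4 6 3 2 1]
After op 2 (in_shuffle): [6 5 3 0 2 4 1]
After op 3 (cut(5)): [4 1 6 5 3 0 2]
After op 4 (reverse): [2 0 3 5 6 1 4]
After op 5 (reverse): [4 1 6 5 3 0 2]
After op 6 (reverse): [2 0 3 5 6 1 4]

Answer: 2 0 3 5 6 1 4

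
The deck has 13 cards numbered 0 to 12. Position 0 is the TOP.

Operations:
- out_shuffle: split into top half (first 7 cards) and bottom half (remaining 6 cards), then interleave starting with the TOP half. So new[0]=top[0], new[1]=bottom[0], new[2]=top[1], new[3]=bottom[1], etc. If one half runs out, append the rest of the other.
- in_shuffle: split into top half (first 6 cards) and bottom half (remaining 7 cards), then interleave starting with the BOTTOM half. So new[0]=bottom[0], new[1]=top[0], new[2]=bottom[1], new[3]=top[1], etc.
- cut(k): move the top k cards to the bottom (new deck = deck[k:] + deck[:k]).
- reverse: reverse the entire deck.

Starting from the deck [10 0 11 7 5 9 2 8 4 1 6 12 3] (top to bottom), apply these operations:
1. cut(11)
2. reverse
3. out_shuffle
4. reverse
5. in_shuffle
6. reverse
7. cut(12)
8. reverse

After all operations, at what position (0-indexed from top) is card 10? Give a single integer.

After op 1 (cut(11)): [12 3 10 0 11 7 5 9 2 8 4 1 6]
After op 2 (reverse): [6 1 4 8 2 9 5 7 11 0 10 3 12]
After op 3 (out_shuffle): [6 7 1 11 4 0 8 10 2 3 9 12 5]
After op 4 (reverse): [5 12 9 3 2 10 8 0 4 11 1 7 6]
After op 5 (in_shuffle): [8 5 0 12 4 9 11 3 1 2 7 10 6]
After op 6 (reverse): [6 10 7 2 1 3 11 9 4 12 0 5 8]
After op 7 (cut(12)): [8 6 10 7 2 1 3 11 9 4 12 0 5]
After op 8 (reverse): [5 0 12 4 9 11 3 1 2 7 10 6 8]
Card 10 is at position 10.

Answer: 10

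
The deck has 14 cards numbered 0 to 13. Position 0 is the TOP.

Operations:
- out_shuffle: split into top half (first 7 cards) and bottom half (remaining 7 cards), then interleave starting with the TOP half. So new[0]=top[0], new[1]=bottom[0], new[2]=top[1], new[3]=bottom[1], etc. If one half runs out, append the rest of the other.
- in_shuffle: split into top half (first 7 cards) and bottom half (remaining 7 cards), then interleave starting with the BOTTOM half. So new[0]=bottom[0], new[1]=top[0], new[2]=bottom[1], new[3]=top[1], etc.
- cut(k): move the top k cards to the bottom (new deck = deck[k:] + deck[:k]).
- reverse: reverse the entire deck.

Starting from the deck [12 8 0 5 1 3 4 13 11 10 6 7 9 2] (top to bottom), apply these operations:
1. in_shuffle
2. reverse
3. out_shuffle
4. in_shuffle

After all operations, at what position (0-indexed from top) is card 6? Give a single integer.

Answer: 3

Derivation:
After op 1 (in_shuffle): [13 12 11 8 10 0 6 5 7 1 9 3 2 4]
After op 2 (reverse): [4 2 3 9 1 7 5 6 0 10 8 11 12 13]
After op 3 (out_shuffle): [4 6 2 0 3 10 9 8 1 11 7 12 5 13]
After op 4 (in_shuffle): [8 4 1 6 11 2 7 0 12 3 5 10 13 9]
Card 6 is at position 3.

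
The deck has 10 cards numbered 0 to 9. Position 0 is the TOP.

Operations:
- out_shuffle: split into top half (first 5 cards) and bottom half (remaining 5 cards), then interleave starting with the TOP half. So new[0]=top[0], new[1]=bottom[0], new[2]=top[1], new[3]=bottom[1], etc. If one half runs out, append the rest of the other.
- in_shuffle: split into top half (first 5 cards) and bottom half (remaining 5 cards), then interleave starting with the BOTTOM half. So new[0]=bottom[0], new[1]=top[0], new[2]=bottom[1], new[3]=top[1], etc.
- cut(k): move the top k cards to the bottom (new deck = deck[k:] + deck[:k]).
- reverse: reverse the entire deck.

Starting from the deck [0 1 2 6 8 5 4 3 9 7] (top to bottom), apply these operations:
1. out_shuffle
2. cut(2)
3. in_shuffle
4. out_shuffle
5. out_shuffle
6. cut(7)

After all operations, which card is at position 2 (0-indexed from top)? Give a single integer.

Answer: 6

Derivation:
After op 1 (out_shuffle): [0 5 1 4 2 3 6 9 8 7]
After op 2 (cut(2)): [1 4 2 3 6 9 8 7 0 5]
After op 3 (in_shuffle): [9 1 8 4 7 2 0 3 5 6]
After op 4 (out_shuffle): [9 2 1 0 8 3 4 5 7 6]
After op 5 (out_shuffle): [9 3 2 4 1 5 0 7 8 6]
After op 6 (cut(7)): [7 8 6 9 3 2 4 1 5 0]
Position 2: card 6.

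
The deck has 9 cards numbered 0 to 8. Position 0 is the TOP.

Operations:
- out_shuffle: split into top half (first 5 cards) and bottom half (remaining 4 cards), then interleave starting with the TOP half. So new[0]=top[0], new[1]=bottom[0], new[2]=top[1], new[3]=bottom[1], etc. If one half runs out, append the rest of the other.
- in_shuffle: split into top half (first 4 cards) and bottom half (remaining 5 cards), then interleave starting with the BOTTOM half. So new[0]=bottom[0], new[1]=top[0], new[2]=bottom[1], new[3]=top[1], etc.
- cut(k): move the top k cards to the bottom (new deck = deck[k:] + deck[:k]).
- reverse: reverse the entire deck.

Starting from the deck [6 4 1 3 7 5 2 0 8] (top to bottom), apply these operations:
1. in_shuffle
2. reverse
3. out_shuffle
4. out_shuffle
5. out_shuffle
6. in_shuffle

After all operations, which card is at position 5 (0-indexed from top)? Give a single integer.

Answer: 6

Derivation:
After op 1 (in_shuffle): [7 6 5 4 2 1 0 3 8]
After op 2 (reverse): [8 3 0 1 2 4 5 6 7]
After op 3 (out_shuffle): [8 4 3 5 0 6 1 7 2]
After op 4 (out_shuffle): [8 6 4 1 3 7 5 2 0]
After op 5 (out_shuffle): [8 7 6 5 4 2 1 0 3]
After op 6 (in_shuffle): [4 8 2 7 1 6 0 5 3]
Position 5: card 6.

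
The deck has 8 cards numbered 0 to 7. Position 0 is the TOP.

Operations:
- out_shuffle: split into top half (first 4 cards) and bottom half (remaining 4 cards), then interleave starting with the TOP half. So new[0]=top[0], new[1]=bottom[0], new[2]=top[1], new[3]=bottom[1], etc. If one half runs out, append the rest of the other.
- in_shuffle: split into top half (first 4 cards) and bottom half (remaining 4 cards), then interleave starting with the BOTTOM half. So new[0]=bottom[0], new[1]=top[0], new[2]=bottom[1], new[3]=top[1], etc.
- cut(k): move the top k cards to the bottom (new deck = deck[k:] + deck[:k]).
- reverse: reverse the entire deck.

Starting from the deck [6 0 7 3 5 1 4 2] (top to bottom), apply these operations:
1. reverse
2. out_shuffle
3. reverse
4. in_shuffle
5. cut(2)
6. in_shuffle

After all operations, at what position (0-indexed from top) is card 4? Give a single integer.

Answer: 1

Derivation:
After op 1 (reverse): [2 4 1 5 3 7 0 6]
After op 2 (out_shuffle): [2 3 4 7 1 0 5 6]
After op 3 (reverse): [6 5 0 1 7 4 3 2]
After op 4 (in_shuffle): [7 6 4 5 3 0 2 1]
After op 5 (cut(2)): [4 5 3 0 2 1 7 6]
After op 6 (in_shuffle): [2 4 1 5 7 3 6 0]
Card 4 is at position 1.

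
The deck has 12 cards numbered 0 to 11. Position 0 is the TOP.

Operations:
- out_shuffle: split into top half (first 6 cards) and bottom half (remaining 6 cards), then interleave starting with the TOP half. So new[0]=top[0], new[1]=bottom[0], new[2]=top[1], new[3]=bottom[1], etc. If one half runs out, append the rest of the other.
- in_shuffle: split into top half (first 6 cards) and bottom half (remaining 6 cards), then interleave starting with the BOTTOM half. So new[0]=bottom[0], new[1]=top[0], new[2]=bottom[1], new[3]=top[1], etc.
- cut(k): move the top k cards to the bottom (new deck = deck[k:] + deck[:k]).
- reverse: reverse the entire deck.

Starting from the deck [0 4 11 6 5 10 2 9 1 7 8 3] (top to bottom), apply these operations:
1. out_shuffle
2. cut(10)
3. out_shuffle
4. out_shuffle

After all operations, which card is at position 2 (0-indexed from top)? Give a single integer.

After op 1 (out_shuffle): [0 2 4 9 11 1 6 7 5 8 10 3]
After op 2 (cut(10)): [10 3 0 2 4 9 11 1 6 7 5 8]
After op 3 (out_shuffle): [10 11 3 1 0 6 2 7 4 5 9 8]
After op 4 (out_shuffle): [10 2 11 7 3 4 1 5 0 9 6 8]
Position 2: card 11.

Answer: 11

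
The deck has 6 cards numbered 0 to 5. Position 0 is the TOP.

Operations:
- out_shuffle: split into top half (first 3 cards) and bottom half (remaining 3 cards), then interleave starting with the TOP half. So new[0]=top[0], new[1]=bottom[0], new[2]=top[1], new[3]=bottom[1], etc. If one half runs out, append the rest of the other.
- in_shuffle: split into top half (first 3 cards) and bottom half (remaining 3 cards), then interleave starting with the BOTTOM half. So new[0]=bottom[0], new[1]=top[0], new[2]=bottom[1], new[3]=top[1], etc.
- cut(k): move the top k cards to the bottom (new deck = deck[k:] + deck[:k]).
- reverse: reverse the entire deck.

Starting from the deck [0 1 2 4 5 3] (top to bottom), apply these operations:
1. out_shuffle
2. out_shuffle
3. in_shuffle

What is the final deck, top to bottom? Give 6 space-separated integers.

After op 1 (out_shuffle): [0 4 1 5 2 3]
After op 2 (out_shuffle): [0 5 4 2 1 3]
After op 3 (in_shuffle): [2 0 1 5 3 4]

Answer: 2 0 1 5 3 4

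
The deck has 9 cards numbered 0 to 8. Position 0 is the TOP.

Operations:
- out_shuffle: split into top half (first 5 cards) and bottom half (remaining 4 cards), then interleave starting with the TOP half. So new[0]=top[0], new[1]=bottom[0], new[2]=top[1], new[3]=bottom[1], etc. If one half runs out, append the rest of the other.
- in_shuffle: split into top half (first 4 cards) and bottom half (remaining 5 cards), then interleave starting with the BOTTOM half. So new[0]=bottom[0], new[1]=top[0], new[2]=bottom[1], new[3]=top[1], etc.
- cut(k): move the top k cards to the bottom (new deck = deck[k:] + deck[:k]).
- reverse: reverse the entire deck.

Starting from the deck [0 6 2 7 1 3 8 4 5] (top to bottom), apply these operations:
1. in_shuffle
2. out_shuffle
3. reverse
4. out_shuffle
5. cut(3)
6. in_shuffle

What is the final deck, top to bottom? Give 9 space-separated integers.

After op 1 (in_shuffle): [1 0 3 6 8 2 4 7 5]
After op 2 (out_shuffle): [1 2 0 4 3 7 6 5 8]
After op 3 (reverse): [8 5 6 7 3 4 0 2 1]
After op 4 (out_shuffle): [8 4 5 0 6 2 7 1 3]
After op 5 (cut(3)): [0 6 2 7 1 3 8 4 5]
After op 6 (in_shuffle): [1 0 3 6 8 2 4 7 5]

Answer: 1 0 3 6 8 2 4 7 5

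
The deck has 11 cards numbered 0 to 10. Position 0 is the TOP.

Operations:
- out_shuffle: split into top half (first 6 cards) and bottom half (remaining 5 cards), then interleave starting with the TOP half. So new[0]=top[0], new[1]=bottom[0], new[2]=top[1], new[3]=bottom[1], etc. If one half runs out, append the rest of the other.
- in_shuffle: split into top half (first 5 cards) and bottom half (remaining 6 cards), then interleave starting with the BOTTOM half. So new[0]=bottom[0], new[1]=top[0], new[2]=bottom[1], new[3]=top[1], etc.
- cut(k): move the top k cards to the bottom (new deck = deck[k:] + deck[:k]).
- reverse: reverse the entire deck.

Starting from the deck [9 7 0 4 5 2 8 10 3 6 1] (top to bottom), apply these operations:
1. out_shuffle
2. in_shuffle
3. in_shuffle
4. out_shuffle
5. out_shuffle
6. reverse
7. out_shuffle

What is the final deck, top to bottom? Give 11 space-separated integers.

After op 1 (out_shuffle): [9 8 7 10 0 3 4 6 5 1 2]
After op 2 (in_shuffle): [3 9 4 8 6 7 5 10 1 0 2]
After op 3 (in_shuffle): [7 3 5 9 10 4 1 8 0 6 2]
After op 4 (out_shuffle): [7 1 3 8 5 0 9 6 10 2 4]
After op 5 (out_shuffle): [7 9 1 6 3 10 8 2 5 4 0]
After op 6 (reverse): [0 4 5 2 8 10 3 6 1 9 7]
After op 7 (out_shuffle): [0 3 4 6 5 1 2 9 8 7 10]

Answer: 0 3 4 6 5 1 2 9 8 7 10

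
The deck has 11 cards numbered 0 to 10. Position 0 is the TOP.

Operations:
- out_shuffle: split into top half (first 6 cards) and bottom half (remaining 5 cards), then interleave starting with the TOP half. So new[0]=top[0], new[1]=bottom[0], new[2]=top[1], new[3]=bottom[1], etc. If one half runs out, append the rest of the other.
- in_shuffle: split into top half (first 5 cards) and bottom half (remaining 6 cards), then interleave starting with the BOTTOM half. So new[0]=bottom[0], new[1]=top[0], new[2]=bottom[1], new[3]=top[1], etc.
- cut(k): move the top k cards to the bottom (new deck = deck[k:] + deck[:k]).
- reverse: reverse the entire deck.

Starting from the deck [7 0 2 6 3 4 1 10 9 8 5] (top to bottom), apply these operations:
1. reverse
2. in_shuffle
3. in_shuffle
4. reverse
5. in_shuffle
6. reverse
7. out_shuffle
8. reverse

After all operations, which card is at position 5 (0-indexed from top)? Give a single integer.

After op 1 (reverse): [5 8 9 10 1 4 3 6 2 0 7]
After op 2 (in_shuffle): [4 5 3 8 6 9 2 10 0 1 7]
After op 3 (in_shuffle): [9 4 2 5 10 3 0 8 1 6 7]
After op 4 (reverse): [7 6 1 8 0 3 10 5 2 4 9]
After op 5 (in_shuffle): [3 7 10 6 5 1 2 8 4 0 9]
After op 6 (reverse): [9 0 4 8 2 1 5 6 10 7 3]
After op 7 (out_shuffle): [9 5 0 6 4 10 8 7 2 3 1]
After op 8 (reverse): [1 3 2 7 8 10 4 6 0 5 9]
Position 5: card 10.

Answer: 10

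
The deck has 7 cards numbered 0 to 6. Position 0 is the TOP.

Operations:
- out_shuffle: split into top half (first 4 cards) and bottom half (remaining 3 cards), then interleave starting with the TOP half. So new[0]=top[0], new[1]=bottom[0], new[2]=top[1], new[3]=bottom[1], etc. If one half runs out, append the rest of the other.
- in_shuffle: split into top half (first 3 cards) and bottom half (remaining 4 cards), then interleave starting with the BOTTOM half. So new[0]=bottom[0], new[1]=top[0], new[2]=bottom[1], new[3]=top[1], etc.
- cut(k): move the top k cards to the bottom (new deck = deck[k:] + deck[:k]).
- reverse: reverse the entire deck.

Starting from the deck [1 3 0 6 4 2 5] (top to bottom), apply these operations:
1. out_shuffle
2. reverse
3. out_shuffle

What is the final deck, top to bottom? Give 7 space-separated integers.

After op 1 (out_shuffle): [1 4 3 2 0 5 6]
After op 2 (reverse): [6 5 0 2 3 4 1]
After op 3 (out_shuffle): [6 3 5 4 0 1 2]

Answer: 6 3 5 4 0 1 2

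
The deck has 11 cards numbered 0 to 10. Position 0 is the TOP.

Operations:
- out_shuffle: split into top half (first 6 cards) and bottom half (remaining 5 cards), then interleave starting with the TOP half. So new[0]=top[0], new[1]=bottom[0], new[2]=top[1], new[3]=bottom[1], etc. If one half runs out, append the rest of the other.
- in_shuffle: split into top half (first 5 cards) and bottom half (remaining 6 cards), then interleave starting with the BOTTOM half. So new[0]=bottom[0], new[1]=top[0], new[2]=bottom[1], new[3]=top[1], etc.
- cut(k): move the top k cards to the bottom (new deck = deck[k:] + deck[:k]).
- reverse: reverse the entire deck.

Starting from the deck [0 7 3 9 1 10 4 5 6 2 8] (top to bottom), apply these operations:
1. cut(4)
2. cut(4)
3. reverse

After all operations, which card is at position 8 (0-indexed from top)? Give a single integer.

Answer: 8

Derivation:
After op 1 (cut(4)): [1 10 4 5 6 2 8 0 7 3 9]
After op 2 (cut(4)): [6 2 8 0 7 3 9 1 10 4 5]
After op 3 (reverse): [5 4 10 1 9 3 7 0 8 2 6]
Position 8: card 8.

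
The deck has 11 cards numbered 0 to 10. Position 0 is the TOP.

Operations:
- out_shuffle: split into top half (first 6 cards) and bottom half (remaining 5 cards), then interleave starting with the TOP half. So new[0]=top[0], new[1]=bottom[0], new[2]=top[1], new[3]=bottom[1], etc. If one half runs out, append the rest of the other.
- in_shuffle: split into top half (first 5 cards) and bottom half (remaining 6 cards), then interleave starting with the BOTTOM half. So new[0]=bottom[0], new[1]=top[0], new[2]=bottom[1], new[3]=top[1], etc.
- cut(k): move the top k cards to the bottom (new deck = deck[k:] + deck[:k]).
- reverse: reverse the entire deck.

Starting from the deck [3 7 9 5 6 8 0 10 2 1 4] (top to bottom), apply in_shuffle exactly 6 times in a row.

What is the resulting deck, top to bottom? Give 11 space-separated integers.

Answer: 6 1 5 2 9 10 7 0 3 8 4

Derivation:
After op 1 (in_shuffle): [8 3 0 7 10 9 2 5 1 6 4]
After op 2 (in_shuffle): [9 8 2 3 5 0 1 7 6 10 4]
After op 3 (in_shuffle): [0 9 1 8 7 2 6 3 10 5 4]
After op 4 (in_shuffle): [2 0 6 9 3 1 10 8 5 7 4]
After op 5 (in_shuffle): [1 2 10 0 8 6 5 9 7 3 4]
After op 6 (in_shuffle): [6 1 5 2 9 10 7 0 3 8 4]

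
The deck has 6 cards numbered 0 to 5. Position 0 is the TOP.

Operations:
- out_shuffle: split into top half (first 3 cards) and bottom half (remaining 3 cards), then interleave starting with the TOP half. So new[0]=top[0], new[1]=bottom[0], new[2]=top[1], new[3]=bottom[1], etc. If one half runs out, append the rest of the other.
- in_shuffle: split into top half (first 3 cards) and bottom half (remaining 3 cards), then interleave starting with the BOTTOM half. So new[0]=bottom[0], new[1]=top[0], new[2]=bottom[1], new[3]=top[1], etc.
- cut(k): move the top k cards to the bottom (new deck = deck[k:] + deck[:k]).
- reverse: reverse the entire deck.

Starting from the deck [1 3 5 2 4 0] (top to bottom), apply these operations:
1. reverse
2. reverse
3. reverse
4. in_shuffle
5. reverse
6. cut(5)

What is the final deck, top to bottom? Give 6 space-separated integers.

Answer: 5 2 1 4 3 0

Derivation:
After op 1 (reverse): [0 4 2 5 3 1]
After op 2 (reverse): [1 3 5 2 4 0]
After op 3 (reverse): [0 4 2 5 3 1]
After op 4 (in_shuffle): [5 0 3 4 1 2]
After op 5 (reverse): [2 1 4 3 0 5]
After op 6 (cut(5)): [5 2 1 4 3 0]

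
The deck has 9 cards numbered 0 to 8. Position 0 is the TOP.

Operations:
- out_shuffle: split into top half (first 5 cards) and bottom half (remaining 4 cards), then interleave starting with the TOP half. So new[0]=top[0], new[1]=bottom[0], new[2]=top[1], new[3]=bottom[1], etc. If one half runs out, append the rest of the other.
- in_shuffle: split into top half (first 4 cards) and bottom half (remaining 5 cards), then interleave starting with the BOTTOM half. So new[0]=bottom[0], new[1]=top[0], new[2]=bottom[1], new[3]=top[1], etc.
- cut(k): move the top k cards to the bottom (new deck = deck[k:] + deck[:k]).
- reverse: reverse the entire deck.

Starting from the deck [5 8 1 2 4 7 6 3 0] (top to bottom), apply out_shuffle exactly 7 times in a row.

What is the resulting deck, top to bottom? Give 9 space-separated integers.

After op 1 (out_shuffle): [5 7 8 6 1 3 2 0 4]
After op 2 (out_shuffle): [5 3 7 2 8 0 6 4 1]
After op 3 (out_shuffle): [5 0 3 6 7 4 2 1 8]
After op 4 (out_shuffle): [5 4 0 2 3 1 6 8 7]
After op 5 (out_shuffle): [5 1 4 6 0 8 2 7 3]
After op 6 (out_shuffle): [5 8 1 2 4 7 6 3 0]
After op 7 (out_shuffle): [5 7 8 6 1 3 2 0 4]

Answer: 5 7 8 6 1 3 2 0 4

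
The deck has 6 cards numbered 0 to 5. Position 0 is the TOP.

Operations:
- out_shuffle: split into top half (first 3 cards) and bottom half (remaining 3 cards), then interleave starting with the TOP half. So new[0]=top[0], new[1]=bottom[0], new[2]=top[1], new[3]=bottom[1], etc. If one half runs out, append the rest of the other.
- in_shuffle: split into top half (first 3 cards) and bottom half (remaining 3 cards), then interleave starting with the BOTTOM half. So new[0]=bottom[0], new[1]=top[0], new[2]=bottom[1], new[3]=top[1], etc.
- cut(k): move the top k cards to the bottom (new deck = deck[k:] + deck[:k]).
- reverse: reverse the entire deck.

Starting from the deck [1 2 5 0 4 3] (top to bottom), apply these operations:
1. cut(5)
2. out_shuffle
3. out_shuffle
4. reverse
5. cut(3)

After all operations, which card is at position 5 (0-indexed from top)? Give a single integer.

After op 1 (cut(5)): [3 1 2 5 0 4]
After op 2 (out_shuffle): [3 5 1 0 2 4]
After op 3 (out_shuffle): [3 0 5 2 1 4]
After op 4 (reverse): [4 1 2 5 0 3]
After op 5 (cut(3)): [5 0 3 4 1 2]
Position 5: card 2.

Answer: 2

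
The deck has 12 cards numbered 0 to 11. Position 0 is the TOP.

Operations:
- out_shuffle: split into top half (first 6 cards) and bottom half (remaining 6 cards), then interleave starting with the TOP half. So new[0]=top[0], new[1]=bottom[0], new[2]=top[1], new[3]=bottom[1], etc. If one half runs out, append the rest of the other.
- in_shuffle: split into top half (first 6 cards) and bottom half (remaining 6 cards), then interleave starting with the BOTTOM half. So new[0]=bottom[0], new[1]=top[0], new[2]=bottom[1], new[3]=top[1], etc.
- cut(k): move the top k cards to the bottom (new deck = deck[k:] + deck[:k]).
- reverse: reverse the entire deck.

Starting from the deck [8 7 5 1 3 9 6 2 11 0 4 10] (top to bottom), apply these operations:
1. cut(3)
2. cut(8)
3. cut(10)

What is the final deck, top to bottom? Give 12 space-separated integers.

After op 1 (cut(3)): [1 3 9 6 2 11 0 4 10 8 7 5]
After op 2 (cut(8)): [10 8 7 5 1 3 9 6 2 11 0 4]
After op 3 (cut(10)): [0 4 10 8 7 5 1 3 9 6 2 11]

Answer: 0 4 10 8 7 5 1 3 9 6 2 11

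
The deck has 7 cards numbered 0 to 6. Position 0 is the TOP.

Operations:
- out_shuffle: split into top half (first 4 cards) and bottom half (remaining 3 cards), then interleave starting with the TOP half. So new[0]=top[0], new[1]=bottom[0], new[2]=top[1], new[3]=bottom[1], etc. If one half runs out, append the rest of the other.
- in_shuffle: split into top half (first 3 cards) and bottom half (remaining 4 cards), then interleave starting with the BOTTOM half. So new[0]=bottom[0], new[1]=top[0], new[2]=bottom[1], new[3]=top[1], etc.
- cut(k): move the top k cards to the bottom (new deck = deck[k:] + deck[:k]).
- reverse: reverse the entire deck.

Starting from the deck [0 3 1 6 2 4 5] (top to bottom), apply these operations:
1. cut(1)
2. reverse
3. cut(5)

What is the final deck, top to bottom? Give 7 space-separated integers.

Answer: 1 3 0 5 4 2 6

Derivation:
After op 1 (cut(1)): [3 1 6 2 4 5 0]
After op 2 (reverse): [0 5 4 2 6 1 3]
After op 3 (cut(5)): [1 3 0 5 4 2 6]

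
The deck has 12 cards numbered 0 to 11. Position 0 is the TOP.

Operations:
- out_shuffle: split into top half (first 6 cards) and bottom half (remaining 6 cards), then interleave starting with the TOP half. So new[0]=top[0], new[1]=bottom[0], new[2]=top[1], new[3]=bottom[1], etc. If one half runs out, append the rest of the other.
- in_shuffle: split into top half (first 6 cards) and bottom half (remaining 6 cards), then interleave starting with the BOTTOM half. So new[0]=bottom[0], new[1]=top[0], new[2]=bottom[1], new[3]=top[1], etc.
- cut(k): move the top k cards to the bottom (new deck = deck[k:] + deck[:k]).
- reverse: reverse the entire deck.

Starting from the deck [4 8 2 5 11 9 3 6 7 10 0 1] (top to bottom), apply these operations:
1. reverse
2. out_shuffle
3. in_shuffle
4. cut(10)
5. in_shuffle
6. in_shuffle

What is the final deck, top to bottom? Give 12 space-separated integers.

After op 1 (reverse): [1 0 10 7 6 3 9 11 5 2 8 4]
After op 2 (out_shuffle): [1 9 0 11 10 5 7 2 6 8 3 4]
After op 3 (in_shuffle): [7 1 2 9 6 0 8 11 3 10 4 5]
After op 4 (cut(10)): [4 5 7 1 2 9 6 0 8 11 3 10]
After op 5 (in_shuffle): [6 4 0 5 8 7 11 1 3 2 10 9]
After op 6 (in_shuffle): [11 6 1 4 3 0 2 5 10 8 9 7]

Answer: 11 6 1 4 3 0 2 5 10 8 9 7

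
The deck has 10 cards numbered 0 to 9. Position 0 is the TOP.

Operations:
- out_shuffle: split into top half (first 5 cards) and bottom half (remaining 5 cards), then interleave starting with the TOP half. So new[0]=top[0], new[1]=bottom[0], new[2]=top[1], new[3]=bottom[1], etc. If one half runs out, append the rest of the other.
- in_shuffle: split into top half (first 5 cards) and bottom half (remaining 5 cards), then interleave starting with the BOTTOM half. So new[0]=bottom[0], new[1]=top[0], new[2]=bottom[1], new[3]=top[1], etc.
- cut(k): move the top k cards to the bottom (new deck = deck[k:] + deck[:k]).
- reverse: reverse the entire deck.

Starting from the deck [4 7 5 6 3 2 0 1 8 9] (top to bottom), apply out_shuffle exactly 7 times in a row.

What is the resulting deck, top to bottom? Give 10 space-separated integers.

Answer: 4 2 7 0 5 1 6 8 3 9

Derivation:
After op 1 (out_shuffle): [4 2 7 0 5 1 6 8 3 9]
After op 2 (out_shuffle): [4 1 2 6 7 8 0 3 5 9]
After op 3 (out_shuffle): [4 8 1 0 2 3 6 5 7 9]
After op 4 (out_shuffle): [4 3 8 6 1 5 0 7 2 9]
After op 5 (out_shuffle): [4 5 3 0 8 7 6 2 1 9]
After op 6 (out_shuffle): [4 7 5 6 3 2 0 1 8 9]
After op 7 (out_shuffle): [4 2 7 0 5 1 6 8 3 9]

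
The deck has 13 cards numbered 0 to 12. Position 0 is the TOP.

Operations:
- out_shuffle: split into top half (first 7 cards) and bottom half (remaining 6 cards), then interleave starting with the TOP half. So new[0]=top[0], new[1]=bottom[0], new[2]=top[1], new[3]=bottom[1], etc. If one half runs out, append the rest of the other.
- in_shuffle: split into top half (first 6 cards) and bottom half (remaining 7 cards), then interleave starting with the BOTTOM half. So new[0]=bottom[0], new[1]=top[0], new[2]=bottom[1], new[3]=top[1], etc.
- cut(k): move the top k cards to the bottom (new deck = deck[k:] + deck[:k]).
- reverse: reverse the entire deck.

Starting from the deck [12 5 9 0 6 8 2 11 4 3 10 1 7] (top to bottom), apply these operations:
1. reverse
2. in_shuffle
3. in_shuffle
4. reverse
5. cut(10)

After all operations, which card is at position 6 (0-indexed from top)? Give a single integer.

Answer: 6

Derivation:
After op 1 (reverse): [7 1 10 3 4 11 2 8 6 0 9 5 12]
After op 2 (in_shuffle): [2 7 8 1 6 10 0 3 9 4 5 11 12]
After op 3 (in_shuffle): [0 2 3 7 9 8 4 1 5 6 11 10 12]
After op 4 (reverse): [12 10 11 6 5 1 4 8 9 7 3 2 0]
After op 5 (cut(10)): [3 2 0 12 10 11 6 5 1 4 8 9 7]
Position 6: card 6.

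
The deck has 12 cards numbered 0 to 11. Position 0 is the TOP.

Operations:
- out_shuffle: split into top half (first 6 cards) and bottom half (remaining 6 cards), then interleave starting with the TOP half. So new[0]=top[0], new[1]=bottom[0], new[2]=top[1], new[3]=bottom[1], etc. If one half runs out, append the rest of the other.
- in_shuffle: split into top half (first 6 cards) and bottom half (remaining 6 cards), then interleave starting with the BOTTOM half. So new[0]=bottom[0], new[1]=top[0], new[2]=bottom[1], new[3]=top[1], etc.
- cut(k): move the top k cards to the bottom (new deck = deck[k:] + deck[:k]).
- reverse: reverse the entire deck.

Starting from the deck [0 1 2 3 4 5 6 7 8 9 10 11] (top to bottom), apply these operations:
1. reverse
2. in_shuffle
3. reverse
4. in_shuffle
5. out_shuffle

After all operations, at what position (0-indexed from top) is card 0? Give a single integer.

After op 1 (reverse): [11 10 9 8 7 6 5 4 3 2 1 0]
After op 2 (in_shuffle): [5 11 4 10 3 9 2 8 1 7 0 6]
After op 3 (reverse): [6 0 7 1 8 2 9 3 10 4 11 5]
After op 4 (in_shuffle): [9 6 3 0 10 7 4 1 11 8 5 2]
After op 5 (out_shuffle): [9 4 6 1 3 11 0 8 10 5 7 2]
Card 0 is at position 6.

Answer: 6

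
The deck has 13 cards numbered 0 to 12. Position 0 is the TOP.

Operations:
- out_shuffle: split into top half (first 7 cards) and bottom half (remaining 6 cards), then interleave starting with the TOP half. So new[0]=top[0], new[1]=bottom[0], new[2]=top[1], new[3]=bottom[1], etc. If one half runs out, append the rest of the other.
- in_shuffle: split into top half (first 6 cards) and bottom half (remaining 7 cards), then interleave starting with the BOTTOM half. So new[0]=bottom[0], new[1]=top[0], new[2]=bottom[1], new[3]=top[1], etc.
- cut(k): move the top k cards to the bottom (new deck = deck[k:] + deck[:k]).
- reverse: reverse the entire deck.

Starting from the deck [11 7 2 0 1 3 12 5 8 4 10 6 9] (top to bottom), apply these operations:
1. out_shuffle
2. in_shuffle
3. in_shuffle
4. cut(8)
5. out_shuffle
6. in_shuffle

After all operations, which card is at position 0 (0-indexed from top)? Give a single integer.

After op 1 (out_shuffle): [11 5 7 8 2 4 0 10 1 6 3 9 12]
After op 2 (in_shuffle): [0 11 10 5 1 7 6 8 3 2 9 4 12]
After op 3 (in_shuffle): [6 0 8 11 3 10 2 5 9 1 4 7 12]
After op 4 (cut(8)): [9 1 4 7 12 6 0 8 11 3 10 2 5]
After op 5 (out_shuffle): [9 8 1 11 4 3 7 10 12 2 6 5 0]
After op 6 (in_shuffle): [7 9 10 8 12 1 2 11 6 4 5 3 0]
Position 0: card 7.

Answer: 7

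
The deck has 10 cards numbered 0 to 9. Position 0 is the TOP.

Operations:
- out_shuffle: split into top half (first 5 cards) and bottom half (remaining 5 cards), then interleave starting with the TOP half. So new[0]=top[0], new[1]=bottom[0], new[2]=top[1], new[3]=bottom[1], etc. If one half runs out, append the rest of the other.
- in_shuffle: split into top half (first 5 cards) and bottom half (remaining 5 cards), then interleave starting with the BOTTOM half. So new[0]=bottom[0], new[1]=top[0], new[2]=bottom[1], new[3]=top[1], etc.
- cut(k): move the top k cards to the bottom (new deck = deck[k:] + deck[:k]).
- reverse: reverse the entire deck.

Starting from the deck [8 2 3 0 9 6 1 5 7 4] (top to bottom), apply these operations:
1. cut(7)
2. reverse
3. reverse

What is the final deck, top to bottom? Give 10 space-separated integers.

After op 1 (cut(7)): [5 7 4 8 2 3 0 9 6 1]
After op 2 (reverse): [1 6 9 0 3 2 8 4 7 5]
After op 3 (reverse): [5 7 4 8 2 3 0 9 6 1]

Answer: 5 7 4 8 2 3 0 9 6 1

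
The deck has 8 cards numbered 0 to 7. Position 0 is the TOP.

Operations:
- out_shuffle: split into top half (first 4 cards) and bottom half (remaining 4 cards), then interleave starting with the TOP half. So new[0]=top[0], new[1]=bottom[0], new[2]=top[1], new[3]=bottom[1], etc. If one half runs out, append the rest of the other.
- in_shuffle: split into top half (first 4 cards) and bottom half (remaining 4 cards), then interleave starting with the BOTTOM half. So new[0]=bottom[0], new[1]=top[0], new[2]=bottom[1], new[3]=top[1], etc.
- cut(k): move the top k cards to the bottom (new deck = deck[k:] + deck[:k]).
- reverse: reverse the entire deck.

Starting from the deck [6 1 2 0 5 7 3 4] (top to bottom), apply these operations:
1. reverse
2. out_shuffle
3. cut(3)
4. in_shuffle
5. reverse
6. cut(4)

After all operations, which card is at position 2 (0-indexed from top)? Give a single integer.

After op 1 (reverse): [4 3 7 5 0 2 1 6]
After op 2 (out_shuffle): [4 0 3 2 7 1 5 6]
After op 3 (cut(3)): [2 7 1 5 6 4 0 3]
After op 4 (in_shuffle): [6 2 4 7 0 1 3 5]
After op 5 (reverse): [5 3 1 0 7 4 2 6]
After op 6 (cut(4)): [7 4 2 6 5 3 1 0]
Position 2: card 2.

Answer: 2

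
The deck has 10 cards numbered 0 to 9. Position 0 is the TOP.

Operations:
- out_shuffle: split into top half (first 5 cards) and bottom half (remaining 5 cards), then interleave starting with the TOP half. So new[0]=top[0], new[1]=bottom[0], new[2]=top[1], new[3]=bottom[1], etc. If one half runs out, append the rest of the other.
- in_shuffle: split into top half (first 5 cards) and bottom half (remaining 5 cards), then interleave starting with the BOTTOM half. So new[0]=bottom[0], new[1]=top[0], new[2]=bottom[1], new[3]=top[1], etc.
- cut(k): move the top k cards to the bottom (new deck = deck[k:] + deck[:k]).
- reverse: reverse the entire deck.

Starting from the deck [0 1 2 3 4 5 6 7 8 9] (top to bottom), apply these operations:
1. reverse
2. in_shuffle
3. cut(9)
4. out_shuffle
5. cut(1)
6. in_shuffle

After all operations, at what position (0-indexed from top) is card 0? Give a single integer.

After op 1 (reverse): [9 8 7 6 5 4 3 2 1 0]
After op 2 (in_shuffle): [4 9 3 8 2 7 1 6 0 5]
After op 3 (cut(9)): [5 4 9 3 8 2 7 1 6 0]
After op 4 (out_shuffle): [5 2 4 7 9 1 3 6 8 0]
After op 5 (cut(1)): [2 4 7 9 1 3 6 8 0 5]
After op 6 (in_shuffle): [3 2 6 4 8 7 0 9 5 1]
Card 0 is at position 6.

Answer: 6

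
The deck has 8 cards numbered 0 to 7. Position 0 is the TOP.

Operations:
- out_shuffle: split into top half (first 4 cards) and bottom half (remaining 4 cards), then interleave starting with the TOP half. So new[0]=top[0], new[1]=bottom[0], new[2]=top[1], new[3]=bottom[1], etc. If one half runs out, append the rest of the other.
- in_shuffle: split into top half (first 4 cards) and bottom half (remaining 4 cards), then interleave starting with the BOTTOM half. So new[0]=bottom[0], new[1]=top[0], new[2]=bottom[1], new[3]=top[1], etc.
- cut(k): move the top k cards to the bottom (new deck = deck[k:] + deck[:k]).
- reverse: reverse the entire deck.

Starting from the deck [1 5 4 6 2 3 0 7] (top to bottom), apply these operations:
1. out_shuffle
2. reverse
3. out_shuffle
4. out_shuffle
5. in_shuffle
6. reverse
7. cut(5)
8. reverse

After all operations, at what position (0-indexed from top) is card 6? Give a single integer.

Answer: 5

Derivation:
After op 1 (out_shuffle): [1 2 5 3 4 0 6 7]
After op 2 (reverse): [7 6 0 4 3 5 2 1]
After op 3 (out_shuffle): [7 3 6 5 0 2 4 1]
After op 4 (out_shuffle): [7 0 3 2 6 4 5 1]
After op 5 (in_shuffle): [6 7 4 0 5 3 1 2]
After op 6 (reverse): [2 1 3 5 0 4 7 6]
After op 7 (cut(5)): [4 7 6 2 1 3 5 0]
After op 8 (reverse): [0 5 3 1 2 6 7 4]
Card 6 is at position 5.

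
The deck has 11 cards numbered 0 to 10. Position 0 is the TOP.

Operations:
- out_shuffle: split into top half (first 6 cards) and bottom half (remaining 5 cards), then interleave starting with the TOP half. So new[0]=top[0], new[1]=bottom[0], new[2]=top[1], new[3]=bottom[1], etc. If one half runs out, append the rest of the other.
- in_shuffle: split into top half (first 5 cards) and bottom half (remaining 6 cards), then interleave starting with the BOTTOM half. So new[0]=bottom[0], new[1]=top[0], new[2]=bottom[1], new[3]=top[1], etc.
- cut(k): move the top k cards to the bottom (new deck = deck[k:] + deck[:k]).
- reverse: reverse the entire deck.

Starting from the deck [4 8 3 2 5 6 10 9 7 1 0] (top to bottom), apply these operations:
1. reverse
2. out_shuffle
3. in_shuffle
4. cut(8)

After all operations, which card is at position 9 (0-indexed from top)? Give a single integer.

Answer: 10

Derivation:
After op 1 (reverse): [0 1 7 9 10 6 5 2 3 8 4]
After op 2 (out_shuffle): [0 5 1 2 7 3 9 8 10 4 6]
After op 3 (in_shuffle): [3 0 9 5 8 1 10 2 4 7 6]
After op 4 (cut(8)): [4 7 6 3 0 9 5 8 1 10 2]
Position 9: card 10.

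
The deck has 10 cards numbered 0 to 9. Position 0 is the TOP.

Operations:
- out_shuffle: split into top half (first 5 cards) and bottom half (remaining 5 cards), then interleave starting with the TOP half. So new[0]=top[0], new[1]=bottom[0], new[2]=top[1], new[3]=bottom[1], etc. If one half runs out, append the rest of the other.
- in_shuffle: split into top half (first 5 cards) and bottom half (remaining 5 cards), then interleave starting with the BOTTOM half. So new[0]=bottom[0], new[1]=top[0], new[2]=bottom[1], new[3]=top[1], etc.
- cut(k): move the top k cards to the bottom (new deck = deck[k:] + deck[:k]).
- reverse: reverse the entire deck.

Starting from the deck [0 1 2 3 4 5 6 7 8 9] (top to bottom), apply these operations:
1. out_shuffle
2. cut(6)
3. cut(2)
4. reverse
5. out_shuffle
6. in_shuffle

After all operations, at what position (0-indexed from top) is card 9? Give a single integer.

After op 1 (out_shuffle): [0 5 1 6 2 7 3 8 4 9]
After op 2 (cut(6)): [3 8 4 9 0 5 1 6 2 7]
After op 3 (cut(2)): [4 9 0 5 1 6 2 7 3 8]
After op 4 (reverse): [8 3 7 2 6 1 5 0 9 4]
After op 5 (out_shuffle): [8 1 3 5 7 0 2 9 6 4]
After op 6 (in_shuffle): [0 8 2 1 9 3 6 5 4 7]
Card 9 is at position 4.

Answer: 4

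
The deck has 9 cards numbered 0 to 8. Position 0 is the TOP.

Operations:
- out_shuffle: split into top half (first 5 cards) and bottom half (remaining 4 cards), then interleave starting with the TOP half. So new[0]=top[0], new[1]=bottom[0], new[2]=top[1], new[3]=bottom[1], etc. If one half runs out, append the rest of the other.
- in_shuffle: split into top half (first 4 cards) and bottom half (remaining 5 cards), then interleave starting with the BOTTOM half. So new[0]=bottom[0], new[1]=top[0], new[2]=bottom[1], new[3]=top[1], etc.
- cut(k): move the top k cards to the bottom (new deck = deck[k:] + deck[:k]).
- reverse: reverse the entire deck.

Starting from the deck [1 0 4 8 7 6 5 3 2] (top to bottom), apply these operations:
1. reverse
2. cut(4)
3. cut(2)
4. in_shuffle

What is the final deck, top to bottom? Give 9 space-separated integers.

After op 1 (reverse): [2 3 5 6 7 8 4 0 1]
After op 2 (cut(4)): [7 8 4 0 1 2 3 5 6]
After op 3 (cut(2)): [4 0 1 2 3 5 6 7 8]
After op 4 (in_shuffle): [3 4 5 0 6 1 7 2 8]

Answer: 3 4 5 0 6 1 7 2 8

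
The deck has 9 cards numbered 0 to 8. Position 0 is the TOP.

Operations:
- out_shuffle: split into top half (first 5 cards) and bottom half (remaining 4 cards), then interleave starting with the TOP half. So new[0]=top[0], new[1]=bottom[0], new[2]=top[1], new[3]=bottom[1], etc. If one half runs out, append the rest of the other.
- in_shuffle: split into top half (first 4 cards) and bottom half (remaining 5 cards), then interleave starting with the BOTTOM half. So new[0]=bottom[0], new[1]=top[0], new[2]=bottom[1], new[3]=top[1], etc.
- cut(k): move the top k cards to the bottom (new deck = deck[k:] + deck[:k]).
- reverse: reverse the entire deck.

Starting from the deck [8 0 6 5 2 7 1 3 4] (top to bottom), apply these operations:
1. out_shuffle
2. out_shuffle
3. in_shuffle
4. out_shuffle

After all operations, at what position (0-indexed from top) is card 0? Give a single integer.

Answer: 0

Derivation:
After op 1 (out_shuffle): [8 7 0 1 6 3 5 4 2]
After op 2 (out_shuffle): [8 3 7 5 0 4 1 2 6]
After op 3 (in_shuffle): [0 8 4 3 1 7 2 5 6]
After op 4 (out_shuffle): [0 7 8 2 4 5 3 6 1]
Card 0 is at position 0.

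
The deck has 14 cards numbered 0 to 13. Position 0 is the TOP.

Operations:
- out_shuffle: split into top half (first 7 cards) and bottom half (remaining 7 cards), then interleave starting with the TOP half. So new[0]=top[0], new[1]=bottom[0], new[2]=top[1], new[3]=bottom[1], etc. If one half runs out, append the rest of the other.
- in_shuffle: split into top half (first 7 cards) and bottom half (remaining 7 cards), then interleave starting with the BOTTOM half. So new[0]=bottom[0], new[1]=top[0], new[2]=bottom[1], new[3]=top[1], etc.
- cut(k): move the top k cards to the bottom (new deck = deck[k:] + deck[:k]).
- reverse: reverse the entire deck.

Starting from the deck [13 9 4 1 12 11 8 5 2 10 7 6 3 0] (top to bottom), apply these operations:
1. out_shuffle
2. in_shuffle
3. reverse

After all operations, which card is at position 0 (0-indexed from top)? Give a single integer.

After op 1 (out_shuffle): [13 5 9 2 4 10 1 7 12 6 11 3 8 0]
After op 2 (in_shuffle): [7 13 12 5 6 9 11 2 3 4 8 10 0 1]
After op 3 (reverse): [1 0 10 8 4 3 2 11 9 6 5 12 13 7]
Position 0: card 1.

Answer: 1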